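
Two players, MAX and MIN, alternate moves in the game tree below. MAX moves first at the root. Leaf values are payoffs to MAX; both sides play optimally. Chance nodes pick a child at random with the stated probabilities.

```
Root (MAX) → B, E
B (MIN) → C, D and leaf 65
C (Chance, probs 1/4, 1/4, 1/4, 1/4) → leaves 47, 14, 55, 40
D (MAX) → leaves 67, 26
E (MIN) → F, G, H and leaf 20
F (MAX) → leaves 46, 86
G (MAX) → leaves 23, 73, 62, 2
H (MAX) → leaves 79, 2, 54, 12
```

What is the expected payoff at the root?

C (Chance): 1/4·47 + 1/4·14 + 1/4·55 + 1/4·40 = 39
D (MAX): max(67, 26) = 67
B (MIN): min(39, 67, 65) = 39
F (MAX): max(46, 86) = 86
G (MAX): max(23, 73, 62, 2) = 73
H (MAX): max(79, 2, 54, 12) = 79
E (MIN): min(86, 73, 79, 20) = 20
Root (MAX): max(39, 20) = 39

39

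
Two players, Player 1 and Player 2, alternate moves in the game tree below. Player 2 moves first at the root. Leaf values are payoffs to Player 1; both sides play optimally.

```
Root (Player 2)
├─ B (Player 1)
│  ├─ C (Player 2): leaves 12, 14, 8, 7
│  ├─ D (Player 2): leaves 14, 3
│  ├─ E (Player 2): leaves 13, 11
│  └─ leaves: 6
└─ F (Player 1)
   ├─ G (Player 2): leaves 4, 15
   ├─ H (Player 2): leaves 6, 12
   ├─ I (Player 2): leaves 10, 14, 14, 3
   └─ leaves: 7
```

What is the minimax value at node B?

11

C: min(12, 14, 8, 7) = 7
D: min(14, 3) = 3
E: min(13, 11) = 11
B: max(7, 3, 11, 6) = 11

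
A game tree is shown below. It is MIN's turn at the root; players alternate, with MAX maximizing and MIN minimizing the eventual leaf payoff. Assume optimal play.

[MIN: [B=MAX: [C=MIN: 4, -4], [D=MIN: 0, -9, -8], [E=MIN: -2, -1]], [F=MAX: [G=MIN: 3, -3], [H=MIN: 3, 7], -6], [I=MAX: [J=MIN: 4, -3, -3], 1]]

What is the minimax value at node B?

-2

C: min(4, -4) = -4
D: min(0, -9, -8) = -9
E: min(-2, -1) = -2
B: max(-4, -9, -2) = -2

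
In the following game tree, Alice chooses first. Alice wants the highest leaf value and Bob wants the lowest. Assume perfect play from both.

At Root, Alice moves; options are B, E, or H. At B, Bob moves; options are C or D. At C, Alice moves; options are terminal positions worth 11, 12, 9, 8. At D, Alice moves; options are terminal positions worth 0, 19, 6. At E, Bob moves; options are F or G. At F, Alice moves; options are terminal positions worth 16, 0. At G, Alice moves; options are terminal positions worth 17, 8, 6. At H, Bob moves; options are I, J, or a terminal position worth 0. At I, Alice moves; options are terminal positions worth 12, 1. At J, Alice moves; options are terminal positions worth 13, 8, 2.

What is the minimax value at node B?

12

C: max(11, 12, 9, 8) = 12
D: max(0, 19, 6) = 19
B: min(12, 19) = 12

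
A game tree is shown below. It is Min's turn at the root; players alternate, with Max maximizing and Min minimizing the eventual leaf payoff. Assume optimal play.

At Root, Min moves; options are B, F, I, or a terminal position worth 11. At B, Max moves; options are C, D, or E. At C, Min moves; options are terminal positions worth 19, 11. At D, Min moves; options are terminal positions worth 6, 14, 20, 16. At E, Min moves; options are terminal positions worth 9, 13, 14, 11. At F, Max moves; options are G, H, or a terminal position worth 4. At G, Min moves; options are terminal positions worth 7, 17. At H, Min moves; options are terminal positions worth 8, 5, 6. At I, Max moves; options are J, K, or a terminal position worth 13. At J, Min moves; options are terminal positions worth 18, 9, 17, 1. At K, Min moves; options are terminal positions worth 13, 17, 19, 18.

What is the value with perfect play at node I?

J: min(18, 9, 17, 1) = 1
K: min(13, 17, 19, 18) = 13
I: max(1, 13, 13) = 13

13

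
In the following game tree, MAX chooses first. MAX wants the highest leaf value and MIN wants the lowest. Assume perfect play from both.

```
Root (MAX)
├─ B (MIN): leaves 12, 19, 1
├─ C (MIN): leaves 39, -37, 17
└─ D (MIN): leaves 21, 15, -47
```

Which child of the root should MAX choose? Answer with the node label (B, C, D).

B (MIN): min(12, 19, 1) = 1
C (MIN): min(39, -37, 17) = -37
D (MIN): min(21, 15, -47) = -47
Root (MAX): max(1, -37, -47) = 1
MAX picks the child with the highest value: B (value 1).

B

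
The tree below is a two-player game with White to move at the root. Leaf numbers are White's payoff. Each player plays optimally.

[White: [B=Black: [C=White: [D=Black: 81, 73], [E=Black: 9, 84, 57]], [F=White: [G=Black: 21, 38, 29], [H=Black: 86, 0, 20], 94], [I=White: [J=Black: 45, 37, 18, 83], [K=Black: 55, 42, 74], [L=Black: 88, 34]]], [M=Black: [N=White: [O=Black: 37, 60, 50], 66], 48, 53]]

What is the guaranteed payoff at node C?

D: min(81, 73) = 73
E: min(9, 84, 57) = 9
C: max(73, 9) = 73

73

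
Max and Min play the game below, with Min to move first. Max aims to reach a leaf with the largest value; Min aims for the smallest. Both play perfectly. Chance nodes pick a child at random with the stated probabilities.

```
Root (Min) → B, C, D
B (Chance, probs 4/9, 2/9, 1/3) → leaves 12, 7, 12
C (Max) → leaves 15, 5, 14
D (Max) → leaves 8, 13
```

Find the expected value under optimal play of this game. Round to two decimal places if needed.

B (Chance): 4/9·12 + 2/9·7 + 1/3·12 = 10.89
C (Max): max(15, 5, 14) = 15
D (Max): max(8, 13) = 13
Root (Min): min(10.89, 15, 13) = 10.89

10.89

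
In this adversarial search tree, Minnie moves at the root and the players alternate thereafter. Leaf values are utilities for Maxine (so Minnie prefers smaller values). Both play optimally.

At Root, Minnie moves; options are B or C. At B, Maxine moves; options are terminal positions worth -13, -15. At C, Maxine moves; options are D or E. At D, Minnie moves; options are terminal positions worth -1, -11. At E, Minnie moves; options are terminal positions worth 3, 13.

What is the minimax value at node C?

D: min(-1, -11) = -11
E: min(3, 13) = 3
C: max(-11, 3) = 3

3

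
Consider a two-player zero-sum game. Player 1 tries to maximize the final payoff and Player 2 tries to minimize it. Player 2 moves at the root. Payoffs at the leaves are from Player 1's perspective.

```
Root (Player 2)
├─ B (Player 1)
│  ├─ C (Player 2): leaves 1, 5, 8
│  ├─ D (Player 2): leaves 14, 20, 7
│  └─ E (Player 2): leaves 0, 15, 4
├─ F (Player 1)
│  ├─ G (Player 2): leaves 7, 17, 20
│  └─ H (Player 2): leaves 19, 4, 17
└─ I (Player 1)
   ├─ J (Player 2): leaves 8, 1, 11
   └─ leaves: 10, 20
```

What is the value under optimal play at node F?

7

G: min(7, 17, 20) = 7
H: min(19, 4, 17) = 4
F: max(7, 4) = 7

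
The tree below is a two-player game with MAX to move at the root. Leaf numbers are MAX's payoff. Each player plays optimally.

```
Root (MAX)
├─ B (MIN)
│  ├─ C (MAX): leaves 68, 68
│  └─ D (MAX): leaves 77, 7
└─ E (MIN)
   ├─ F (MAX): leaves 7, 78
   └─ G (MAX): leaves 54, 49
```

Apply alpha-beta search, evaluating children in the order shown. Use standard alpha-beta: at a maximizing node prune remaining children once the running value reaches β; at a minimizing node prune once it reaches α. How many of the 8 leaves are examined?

C [α=-∞,β=+∞]: v=68
D [α=-∞,β=68]: v=77 after child 1 ≥ β → β-cutoff, skip 1
B [α=-∞,β=+∞]: v=68
F [α=68,β=+∞]: v=78
G [α=68,β=78]: v=54
E [α=68,β=+∞]: v=54
Root [α=-∞,β=+∞]: v=68
Leaves evaluated: 7 of 8.

7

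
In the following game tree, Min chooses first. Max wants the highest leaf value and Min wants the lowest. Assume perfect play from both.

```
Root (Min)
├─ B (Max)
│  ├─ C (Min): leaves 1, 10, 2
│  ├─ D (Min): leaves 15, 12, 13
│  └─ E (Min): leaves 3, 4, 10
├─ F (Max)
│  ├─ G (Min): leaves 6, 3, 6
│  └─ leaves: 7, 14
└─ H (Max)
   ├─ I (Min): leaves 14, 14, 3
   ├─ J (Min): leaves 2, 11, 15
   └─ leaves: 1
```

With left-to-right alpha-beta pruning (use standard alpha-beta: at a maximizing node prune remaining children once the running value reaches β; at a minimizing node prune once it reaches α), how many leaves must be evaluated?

C [α=-∞,β=+∞]: v=1
D [α=1,β=+∞]: v=12
E [α=12,β=+∞]: v=3 after child 1 ≤ α → α-cutoff, skip 2
B [α=-∞,β=+∞]: v=12
G [α=-∞,β=12]: v=3
F [α=-∞,β=12]: v=14
I [α=-∞,β=12]: v=3
J [α=3,β=12]: v=2 after child 1 ≤ α → α-cutoff, skip 2
H [α=-∞,β=12]: v=3
Root [α=-∞,β=+∞]: v=3
Leaves evaluated: 17 of 21.

17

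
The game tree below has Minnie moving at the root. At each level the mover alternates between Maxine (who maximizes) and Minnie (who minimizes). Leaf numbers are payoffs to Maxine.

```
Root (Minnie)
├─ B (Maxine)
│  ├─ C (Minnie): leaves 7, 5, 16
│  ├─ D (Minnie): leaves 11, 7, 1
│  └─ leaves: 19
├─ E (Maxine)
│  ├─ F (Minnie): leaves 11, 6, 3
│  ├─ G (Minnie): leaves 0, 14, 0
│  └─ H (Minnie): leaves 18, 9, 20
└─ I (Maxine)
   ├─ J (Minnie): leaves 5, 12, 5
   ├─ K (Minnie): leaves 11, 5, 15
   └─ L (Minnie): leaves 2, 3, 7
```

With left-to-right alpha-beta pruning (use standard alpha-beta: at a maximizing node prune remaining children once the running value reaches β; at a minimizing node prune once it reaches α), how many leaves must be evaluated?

C [α=-∞,β=+∞]: v=5
D [α=5,β=+∞]: v=1
B [α=-∞,β=+∞]: v=19
F [α=-∞,β=19]: v=3
G [α=3,β=19]: v=0 after child 1 ≤ α → α-cutoff, skip 2
H [α=3,β=19]: v=9
E [α=-∞,β=19]: v=9
J [α=-∞,β=9]: v=5
K [α=5,β=9]: v=5 after child 2 ≤ α → α-cutoff, skip 1
L [α=5,β=9]: v=2 after child 1 ≤ α → α-cutoff, skip 2
I [α=-∞,β=9]: v=5
Root [α=-∞,β=+∞]: v=5
Leaves evaluated: 20 of 25.

20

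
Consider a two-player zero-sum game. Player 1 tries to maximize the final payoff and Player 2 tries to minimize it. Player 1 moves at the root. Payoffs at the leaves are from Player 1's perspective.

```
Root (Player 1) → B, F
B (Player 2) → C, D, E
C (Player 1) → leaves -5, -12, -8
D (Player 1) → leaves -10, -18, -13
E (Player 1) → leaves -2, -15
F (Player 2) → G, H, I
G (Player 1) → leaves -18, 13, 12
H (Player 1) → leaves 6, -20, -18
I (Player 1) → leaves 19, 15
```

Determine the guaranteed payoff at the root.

6

C (Player 1): max(-5, -12, -8) = -5
D (Player 1): max(-10, -18, -13) = -10
E (Player 1): max(-2, -15) = -2
B (Player 2): min(-5, -10, -2) = -10
G (Player 1): max(-18, 13, 12) = 13
H (Player 1): max(6, -20, -18) = 6
I (Player 1): max(19, 15) = 19
F (Player 2): min(13, 6, 19) = 6
Root (Player 1): max(-10, 6) = 6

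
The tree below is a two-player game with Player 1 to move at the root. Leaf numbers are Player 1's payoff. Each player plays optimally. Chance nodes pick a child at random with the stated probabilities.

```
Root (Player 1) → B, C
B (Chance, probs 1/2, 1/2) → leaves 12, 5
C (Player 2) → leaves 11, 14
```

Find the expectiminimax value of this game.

11

B (Chance): 1/2·12 + 1/2·5 = 8.5
C (Player 2): min(11, 14) = 11
Root (Player 1): max(8.5, 11) = 11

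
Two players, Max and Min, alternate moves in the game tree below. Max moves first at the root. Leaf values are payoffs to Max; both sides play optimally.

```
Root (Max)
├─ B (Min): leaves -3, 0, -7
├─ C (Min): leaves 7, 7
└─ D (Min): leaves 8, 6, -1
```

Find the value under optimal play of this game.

B (Min): min(-3, 0, -7) = -7
C (Min): min(7, 7) = 7
D (Min): min(8, 6, -1) = -1
Root (Max): max(-7, 7, -1) = 7

7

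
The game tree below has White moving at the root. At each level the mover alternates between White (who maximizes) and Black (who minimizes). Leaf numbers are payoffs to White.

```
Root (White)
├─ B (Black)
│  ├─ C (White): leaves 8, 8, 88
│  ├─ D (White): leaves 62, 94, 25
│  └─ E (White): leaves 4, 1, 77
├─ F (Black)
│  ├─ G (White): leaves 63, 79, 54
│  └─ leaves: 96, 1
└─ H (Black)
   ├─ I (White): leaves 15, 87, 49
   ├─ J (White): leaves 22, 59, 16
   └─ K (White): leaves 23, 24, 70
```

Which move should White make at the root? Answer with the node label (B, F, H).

C (White): max(8, 8, 88) = 88
D (White): max(62, 94, 25) = 94
E (White): max(4, 1, 77) = 77
B (Black): min(88, 94, 77) = 77
G (White): max(63, 79, 54) = 79
F (Black): min(79, 96, 1) = 1
I (White): max(15, 87, 49) = 87
J (White): max(22, 59, 16) = 59
K (White): max(23, 24, 70) = 70
H (Black): min(87, 59, 70) = 59
Root (White): max(77, 1, 59) = 77
White picks the child with the highest value: B (value 77).

B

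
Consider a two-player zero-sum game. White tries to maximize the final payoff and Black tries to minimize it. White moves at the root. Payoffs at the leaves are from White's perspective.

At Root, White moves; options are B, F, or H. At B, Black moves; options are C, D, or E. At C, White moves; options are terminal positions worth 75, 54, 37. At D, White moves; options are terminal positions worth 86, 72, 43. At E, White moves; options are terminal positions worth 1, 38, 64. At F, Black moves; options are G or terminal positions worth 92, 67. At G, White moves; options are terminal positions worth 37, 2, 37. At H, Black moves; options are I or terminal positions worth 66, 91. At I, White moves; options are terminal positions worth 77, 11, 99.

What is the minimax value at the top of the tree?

66

C (White): max(75, 54, 37) = 75
D (White): max(86, 72, 43) = 86
E (White): max(1, 38, 64) = 64
B (Black): min(75, 86, 64) = 64
G (White): max(37, 2, 37) = 37
F (Black): min(37, 92, 67) = 37
I (White): max(77, 11, 99) = 99
H (Black): min(99, 66, 91) = 66
Root (White): max(64, 37, 66) = 66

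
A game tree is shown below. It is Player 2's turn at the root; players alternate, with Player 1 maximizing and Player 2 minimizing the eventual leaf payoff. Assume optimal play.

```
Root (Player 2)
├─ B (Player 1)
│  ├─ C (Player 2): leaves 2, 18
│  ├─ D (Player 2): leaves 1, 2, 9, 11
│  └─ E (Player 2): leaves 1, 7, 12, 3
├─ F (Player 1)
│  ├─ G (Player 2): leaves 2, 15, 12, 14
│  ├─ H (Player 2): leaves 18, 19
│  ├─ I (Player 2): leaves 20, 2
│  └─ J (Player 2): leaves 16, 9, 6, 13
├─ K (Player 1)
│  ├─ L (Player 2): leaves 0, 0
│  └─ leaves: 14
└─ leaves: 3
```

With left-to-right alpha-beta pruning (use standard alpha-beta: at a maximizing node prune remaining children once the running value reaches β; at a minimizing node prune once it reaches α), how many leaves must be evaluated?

12

C [α=-∞,β=+∞]: v=2
D [α=2,β=+∞]: v=1 after child 1 ≤ α → α-cutoff, skip 3
E [α=2,β=+∞]: v=1 after child 1 ≤ α → α-cutoff, skip 3
B [α=-∞,β=+∞]: v=2
G [α=-∞,β=2]: v=2
F [α=-∞,β=2]: v=2 after child 1 ≥ β → β-cutoff, skip 3
L [α=-∞,β=2]: v=0
K [α=-∞,β=2]: v=14
Root [α=-∞,β=+∞]: v=2
Leaves evaluated: 12 of 26.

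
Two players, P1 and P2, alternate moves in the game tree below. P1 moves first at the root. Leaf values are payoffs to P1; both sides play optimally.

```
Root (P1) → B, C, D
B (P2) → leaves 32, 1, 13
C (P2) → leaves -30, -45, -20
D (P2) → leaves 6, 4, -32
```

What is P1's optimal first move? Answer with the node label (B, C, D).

B

B (P2): min(32, 1, 13) = 1
C (P2): min(-30, -45, -20) = -45
D (P2): min(6, 4, -32) = -32
Root (P1): max(1, -45, -32) = 1
P1 picks the child with the highest value: B (value 1).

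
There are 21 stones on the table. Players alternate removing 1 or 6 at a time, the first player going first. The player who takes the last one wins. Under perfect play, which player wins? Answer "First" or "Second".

Compute winning (W) and losing (L) positions by backward induction:
i:   0  1  2  3  4  5  6  7  8  9 10 11 12 13 14 15 16 17 18 19 20 21
     L  W  L  W  L  W  W  L  W  L  W  L  W  W  L  W  L  W  L  W  W  L
Position 21 is L, so the second player wins.

Second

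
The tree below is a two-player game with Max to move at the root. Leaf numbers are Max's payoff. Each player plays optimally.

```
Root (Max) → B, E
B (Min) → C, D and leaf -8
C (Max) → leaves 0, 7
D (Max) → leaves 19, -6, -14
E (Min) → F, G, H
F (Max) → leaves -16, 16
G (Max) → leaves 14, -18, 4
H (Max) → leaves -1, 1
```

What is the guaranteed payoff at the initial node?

C (Max): max(0, 7) = 7
D (Max): max(19, -6, -14) = 19
B (Min): min(7, 19, -8) = -8
F (Max): max(-16, 16) = 16
G (Max): max(14, -18, 4) = 14
H (Max): max(-1, 1) = 1
E (Min): min(16, 14, 1) = 1
Root (Max): max(-8, 1) = 1

1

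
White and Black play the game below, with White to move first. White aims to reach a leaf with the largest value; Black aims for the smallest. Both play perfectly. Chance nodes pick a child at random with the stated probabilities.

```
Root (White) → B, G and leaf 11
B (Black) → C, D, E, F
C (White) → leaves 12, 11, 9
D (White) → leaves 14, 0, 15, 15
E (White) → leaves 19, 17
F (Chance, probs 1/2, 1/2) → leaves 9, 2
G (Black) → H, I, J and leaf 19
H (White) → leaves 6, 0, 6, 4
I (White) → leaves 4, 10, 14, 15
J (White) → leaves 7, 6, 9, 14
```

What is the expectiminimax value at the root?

11

C (White): max(12, 11, 9) = 12
D (White): max(14, 0, 15, 15) = 15
E (White): max(19, 17) = 19
F (Chance): 1/2·9 + 1/2·2 = 5.5
B (Black): min(12, 15, 19, 5.5) = 5.5
H (White): max(6, 0, 6, 4) = 6
I (White): max(4, 10, 14, 15) = 15
J (White): max(7, 6, 9, 14) = 14
G (Black): min(6, 15, 14, 19) = 6
Root (White): max(5.5, 6, 11) = 11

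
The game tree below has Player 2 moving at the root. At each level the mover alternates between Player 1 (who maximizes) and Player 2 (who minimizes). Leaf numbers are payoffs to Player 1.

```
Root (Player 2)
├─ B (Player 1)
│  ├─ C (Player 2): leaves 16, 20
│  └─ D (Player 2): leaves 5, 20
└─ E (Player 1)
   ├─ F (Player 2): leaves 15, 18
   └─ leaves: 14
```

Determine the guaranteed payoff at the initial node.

C (Player 2): min(16, 20) = 16
D (Player 2): min(5, 20) = 5
B (Player 1): max(16, 5) = 16
F (Player 2): min(15, 18) = 15
E (Player 1): max(15, 14) = 15
Root (Player 2): min(16, 15) = 15

15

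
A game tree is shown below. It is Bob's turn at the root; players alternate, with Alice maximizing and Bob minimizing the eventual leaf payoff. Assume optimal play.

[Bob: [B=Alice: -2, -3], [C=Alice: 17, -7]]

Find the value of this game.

B (Alice): max(-2, -3) = -2
C (Alice): max(17, -7) = 17
Root (Bob): min(-2, 17) = -2

-2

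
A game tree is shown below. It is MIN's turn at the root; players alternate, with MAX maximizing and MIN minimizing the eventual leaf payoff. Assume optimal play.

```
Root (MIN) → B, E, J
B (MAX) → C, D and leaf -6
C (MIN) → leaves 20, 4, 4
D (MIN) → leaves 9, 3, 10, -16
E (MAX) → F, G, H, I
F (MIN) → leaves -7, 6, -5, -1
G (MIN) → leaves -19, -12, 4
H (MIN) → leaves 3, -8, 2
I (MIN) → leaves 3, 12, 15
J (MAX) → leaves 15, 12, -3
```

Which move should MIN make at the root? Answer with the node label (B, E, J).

C (MIN): min(20, 4, 4) = 4
D (MIN): min(9, 3, 10, -16) = -16
B (MAX): max(4, -16, -6) = 4
F (MIN): min(-7, 6, -5, -1) = -7
G (MIN): min(-19, -12, 4) = -19
H (MIN): min(3, -8, 2) = -8
I (MIN): min(3, 12, 15) = 3
E (MAX): max(-7, -19, -8, 3) = 3
J (MAX): max(15, 12, -3) = 15
Root (MIN): min(4, 3, 15) = 3
MIN picks the child with the lowest value: E (value 3).

E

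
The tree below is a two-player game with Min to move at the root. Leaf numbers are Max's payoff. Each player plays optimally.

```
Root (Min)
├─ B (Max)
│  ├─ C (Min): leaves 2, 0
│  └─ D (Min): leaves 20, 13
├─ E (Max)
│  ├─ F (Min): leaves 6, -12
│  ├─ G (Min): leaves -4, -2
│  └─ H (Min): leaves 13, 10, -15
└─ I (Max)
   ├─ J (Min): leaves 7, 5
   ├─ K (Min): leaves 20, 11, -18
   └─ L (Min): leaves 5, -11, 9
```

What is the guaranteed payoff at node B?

C: min(2, 0) = 0
D: min(20, 13) = 13
B: max(0, 13) = 13

13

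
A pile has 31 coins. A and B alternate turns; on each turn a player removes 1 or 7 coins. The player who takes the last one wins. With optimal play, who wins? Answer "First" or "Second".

First

Mark each pile size as W (mover wins) or L (mover loses):
i:   0  1  2  3  4  5  6  7  8  9 10 11 12 13 14 15 16 17 18 19 20 21 22 23 24 25 26 27 28 29 30 31
     L  W  L  W  L  W  L  W  L  W  L  W  L  W  L  W  L  W  L  W  L  W  L  W  L  W  L  W  L  W  L  W
Position 31 is W, so the first player wins.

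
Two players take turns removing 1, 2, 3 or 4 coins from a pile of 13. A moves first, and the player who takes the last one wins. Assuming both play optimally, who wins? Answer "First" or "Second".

Mark each pile size as W (mover wins) or L (mover loses):
i:   0  1  2  3  4  5  6  7  8  9 10 11 12 13
     L  W  W  W  W  L  W  W  W  W  L  W  W  W
Position 13 is W, so the first player wins.

First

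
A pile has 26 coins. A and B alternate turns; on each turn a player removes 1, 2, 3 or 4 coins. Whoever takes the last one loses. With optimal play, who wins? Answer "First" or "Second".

Second

Positions where the player to move wins (W) vs loses (L):
i:   0  1  2  3  4  5  6  7  8  9 10 11 12 13 14 15 16 17 18 19 20 21 22 23 24 25 26
     W  L  W  W  W  W  L  W  W  W  W  L  W  W  W  W  L  W  W  W  W  L  W  W  W  W  L
Position 26 is L, so the second player wins.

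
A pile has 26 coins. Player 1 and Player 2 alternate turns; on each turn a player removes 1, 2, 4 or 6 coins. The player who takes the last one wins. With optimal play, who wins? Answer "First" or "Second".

i:   0  1  2  3  4  5  6  7  8  9 10 11 12 13 14 15 16 17 18 19 20 21 22 23 24 25 26
     L  W  W  L  W  W  W  W  L  W  W  L  W  W  W  W  L  W  W  L  W  W  W  W  L  W  W
Position 26 is W, so the first player wins.

First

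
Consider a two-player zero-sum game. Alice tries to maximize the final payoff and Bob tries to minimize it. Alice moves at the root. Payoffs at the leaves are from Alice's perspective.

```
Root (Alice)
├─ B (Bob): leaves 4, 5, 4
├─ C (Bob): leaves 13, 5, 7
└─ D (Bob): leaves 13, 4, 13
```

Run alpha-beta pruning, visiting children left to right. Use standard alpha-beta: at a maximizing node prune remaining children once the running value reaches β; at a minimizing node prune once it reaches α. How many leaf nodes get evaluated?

8

B [α=-∞,β=+∞]: v=4
C [α=4,β=+∞]: v=5
D [α=5,β=+∞]: v=4 after child 2 ≤ α → α-cutoff, skip 1
Root [α=-∞,β=+∞]: v=5
Leaves evaluated: 8 of 9.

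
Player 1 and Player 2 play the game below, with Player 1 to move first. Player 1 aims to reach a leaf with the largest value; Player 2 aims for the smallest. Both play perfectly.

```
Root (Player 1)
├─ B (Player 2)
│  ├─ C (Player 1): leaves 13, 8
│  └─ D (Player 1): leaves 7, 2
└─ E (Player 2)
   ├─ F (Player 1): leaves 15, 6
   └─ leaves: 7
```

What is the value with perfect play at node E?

F: max(15, 6) = 15
E: min(15, 7) = 7

7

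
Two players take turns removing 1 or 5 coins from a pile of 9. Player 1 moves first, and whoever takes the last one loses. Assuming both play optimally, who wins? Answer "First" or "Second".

Mark each pile size as W (mover wins) or L (mover loses):
i:   0  1  2  3  4  5  6  7  8  9
     W  L  W  L  W  L  W  L  W  L
Position 9 is L, so the second player wins.

Second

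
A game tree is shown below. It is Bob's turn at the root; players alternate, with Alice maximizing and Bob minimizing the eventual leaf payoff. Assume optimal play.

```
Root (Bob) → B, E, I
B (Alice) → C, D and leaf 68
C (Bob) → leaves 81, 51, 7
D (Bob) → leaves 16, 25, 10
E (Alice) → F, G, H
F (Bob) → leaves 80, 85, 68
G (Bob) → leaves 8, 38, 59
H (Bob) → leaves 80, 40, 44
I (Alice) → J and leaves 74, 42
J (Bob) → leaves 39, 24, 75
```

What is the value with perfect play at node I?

74

J: min(39, 24, 75) = 24
I: max(24, 74, 42) = 74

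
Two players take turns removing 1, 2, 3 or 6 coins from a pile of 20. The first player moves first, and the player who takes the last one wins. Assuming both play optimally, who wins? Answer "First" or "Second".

Second

W/L table (W = player to move can force a win):
i:   0  1  2  3  4  5  6  7  8  9 10 11 12 13 14 15 16 17 18 19 20
     L  W  W  W  L  W  W  W  L  W  W  W  L  W  W  W  L  W  W  W  L
Position 20 is L, so the second player wins.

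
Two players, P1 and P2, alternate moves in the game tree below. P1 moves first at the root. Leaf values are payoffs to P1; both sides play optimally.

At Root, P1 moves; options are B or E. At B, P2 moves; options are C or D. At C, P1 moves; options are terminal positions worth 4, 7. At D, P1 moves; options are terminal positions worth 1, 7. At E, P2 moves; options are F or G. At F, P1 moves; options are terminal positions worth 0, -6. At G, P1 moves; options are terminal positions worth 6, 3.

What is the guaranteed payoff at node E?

F: max(0, -6) = 0
G: max(6, 3) = 6
E: min(0, 6) = 0

0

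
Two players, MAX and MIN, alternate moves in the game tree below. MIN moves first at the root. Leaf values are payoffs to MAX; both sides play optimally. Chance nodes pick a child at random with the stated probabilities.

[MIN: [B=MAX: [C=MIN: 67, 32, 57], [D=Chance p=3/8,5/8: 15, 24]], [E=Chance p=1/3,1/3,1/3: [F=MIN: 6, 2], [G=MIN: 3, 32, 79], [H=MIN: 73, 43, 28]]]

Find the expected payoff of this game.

C (MIN): min(67, 32, 57) = 32
D (Chance): 3/8·15 + 5/8·24 = 20.62
B (MAX): max(32, 20.62) = 32
F (MIN): min(6, 2) = 2
G (MIN): min(3, 32, 79) = 3
H (MIN): min(73, 43, 28) = 28
E (Chance): 1/3·2 + 1/3·3 + 1/3·28 = 11
Root (MIN): min(32, 11) = 11

11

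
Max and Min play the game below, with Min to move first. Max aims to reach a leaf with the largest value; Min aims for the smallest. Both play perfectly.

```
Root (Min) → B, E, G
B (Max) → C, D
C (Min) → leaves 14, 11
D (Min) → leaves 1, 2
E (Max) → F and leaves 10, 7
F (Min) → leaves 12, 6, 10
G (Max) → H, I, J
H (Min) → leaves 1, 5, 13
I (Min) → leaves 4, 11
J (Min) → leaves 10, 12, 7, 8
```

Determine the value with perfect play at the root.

7

C (Min): min(14, 11) = 11
D (Min): min(1, 2) = 1
B (Max): max(11, 1) = 11
F (Min): min(12, 6, 10) = 6
E (Max): max(6, 10, 7) = 10
H (Min): min(1, 5, 13) = 1
I (Min): min(4, 11) = 4
J (Min): min(10, 12, 7, 8) = 7
G (Max): max(1, 4, 7) = 7
Root (Min): min(11, 10, 7) = 7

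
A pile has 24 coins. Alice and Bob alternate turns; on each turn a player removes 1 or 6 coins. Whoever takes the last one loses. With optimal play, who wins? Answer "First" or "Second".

Second

W/L table (W = player to move can force a win):
i:   0  1  2  3  4  5  6  7  8  9 10 11 12 13 14 15 16 17 18 19 20 21 22 23 24
     W  L  W  L  W  L  W  W  L  W  L  W  L  W  W  L  W  L  W  L  W  W  L  W  L
Position 24 is L, so the second player wins.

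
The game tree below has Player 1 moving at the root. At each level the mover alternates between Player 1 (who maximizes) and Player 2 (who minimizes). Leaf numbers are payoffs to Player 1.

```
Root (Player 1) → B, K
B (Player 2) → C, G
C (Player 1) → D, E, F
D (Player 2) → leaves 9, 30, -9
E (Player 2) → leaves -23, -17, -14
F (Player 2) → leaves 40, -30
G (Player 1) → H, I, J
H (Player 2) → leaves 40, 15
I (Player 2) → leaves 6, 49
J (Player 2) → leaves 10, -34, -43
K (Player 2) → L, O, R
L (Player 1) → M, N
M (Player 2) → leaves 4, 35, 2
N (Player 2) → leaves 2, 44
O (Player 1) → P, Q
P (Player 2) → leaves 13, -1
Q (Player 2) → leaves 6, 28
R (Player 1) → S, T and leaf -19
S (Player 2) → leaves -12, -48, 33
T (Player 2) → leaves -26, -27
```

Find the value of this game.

-9

D (Player 2): min(9, 30, -9) = -9
E (Player 2): min(-23, -17, -14) = -23
F (Player 2): min(40, -30) = -30
C (Player 1): max(-9, -23, -30) = -9
H (Player 2): min(40, 15) = 15
I (Player 2): min(6, 49) = 6
J (Player 2): min(10, -34, -43) = -43
G (Player 1): max(15, 6, -43) = 15
B (Player 2): min(-9, 15) = -9
M (Player 2): min(4, 35, 2) = 2
N (Player 2): min(2, 44) = 2
L (Player 1): max(2, 2) = 2
P (Player 2): min(13, -1) = -1
Q (Player 2): min(6, 28) = 6
O (Player 1): max(-1, 6) = 6
S (Player 2): min(-12, -48, 33) = -48
T (Player 2): min(-26, -27) = -27
R (Player 1): max(-48, -27, -19) = -19
K (Player 2): min(2, 6, -19) = -19
Root (Player 1): max(-9, -19) = -9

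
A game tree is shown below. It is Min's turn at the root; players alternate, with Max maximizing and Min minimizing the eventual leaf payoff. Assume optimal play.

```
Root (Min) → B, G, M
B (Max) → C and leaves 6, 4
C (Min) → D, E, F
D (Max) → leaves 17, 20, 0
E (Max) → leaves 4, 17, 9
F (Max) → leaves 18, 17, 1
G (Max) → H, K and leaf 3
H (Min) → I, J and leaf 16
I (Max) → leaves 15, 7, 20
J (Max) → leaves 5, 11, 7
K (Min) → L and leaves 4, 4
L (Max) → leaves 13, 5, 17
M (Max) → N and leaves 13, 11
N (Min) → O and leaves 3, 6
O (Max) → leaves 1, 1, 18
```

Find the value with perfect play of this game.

D (Max): max(17, 20, 0) = 20
E (Max): max(4, 17, 9) = 17
F (Max): max(18, 17, 1) = 18
C (Min): min(20, 17, 18) = 17
B (Max): max(17, 6, 4) = 17
I (Max): max(15, 7, 20) = 20
J (Max): max(5, 11, 7) = 11
H (Min): min(20, 11, 16) = 11
L (Max): max(13, 5, 17) = 17
K (Min): min(17, 4, 4) = 4
G (Max): max(11, 4, 3) = 11
O (Max): max(1, 1, 18) = 18
N (Min): min(18, 3, 6) = 3
M (Max): max(3, 13, 11) = 13
Root (Min): min(17, 11, 13) = 11

11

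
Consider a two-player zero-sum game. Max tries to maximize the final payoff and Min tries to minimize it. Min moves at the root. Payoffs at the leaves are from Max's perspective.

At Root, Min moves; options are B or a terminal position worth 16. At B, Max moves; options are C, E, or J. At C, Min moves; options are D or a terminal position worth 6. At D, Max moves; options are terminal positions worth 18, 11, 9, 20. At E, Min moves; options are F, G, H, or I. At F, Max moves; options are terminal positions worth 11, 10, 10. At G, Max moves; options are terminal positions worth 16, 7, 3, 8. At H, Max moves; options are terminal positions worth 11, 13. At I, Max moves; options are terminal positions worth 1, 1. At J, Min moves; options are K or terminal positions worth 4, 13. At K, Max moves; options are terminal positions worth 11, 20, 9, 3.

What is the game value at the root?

6

D (Max): max(18, 11, 9, 20) = 20
C (Min): min(20, 6) = 6
F (Max): max(11, 10, 10) = 11
G (Max): max(16, 7, 3, 8) = 16
H (Max): max(11, 13) = 13
I (Max): max(1, 1) = 1
E (Min): min(11, 16, 13, 1) = 1
K (Max): max(11, 20, 9, 3) = 20
J (Min): min(20, 4, 13) = 4
B (Max): max(6, 1, 4) = 6
Root (Min): min(6, 16) = 6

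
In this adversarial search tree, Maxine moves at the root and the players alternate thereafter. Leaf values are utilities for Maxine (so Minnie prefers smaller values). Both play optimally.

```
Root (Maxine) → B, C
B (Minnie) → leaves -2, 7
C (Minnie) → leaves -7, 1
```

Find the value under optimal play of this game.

-2

B (Minnie): min(-2, 7) = -2
C (Minnie): min(-7, 1) = -7
Root (Maxine): max(-2, -7) = -2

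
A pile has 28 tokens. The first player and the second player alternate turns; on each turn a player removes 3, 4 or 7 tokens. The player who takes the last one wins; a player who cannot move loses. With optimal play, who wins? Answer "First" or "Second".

First

W/L table (W = player to move can force a win):
i:   0  1  2  3  4  5  6  7  8  9 10 11 12 13 14 15 16 17 18 19 20 21 22 23 24 25 26 27 28
     L  L  L  W  W  W  W  W  W  W  L  L  L  W  W  W  W  W  W  W  L  L  L  W  W  W  W  W  W
Position 28 is W, so the first player wins.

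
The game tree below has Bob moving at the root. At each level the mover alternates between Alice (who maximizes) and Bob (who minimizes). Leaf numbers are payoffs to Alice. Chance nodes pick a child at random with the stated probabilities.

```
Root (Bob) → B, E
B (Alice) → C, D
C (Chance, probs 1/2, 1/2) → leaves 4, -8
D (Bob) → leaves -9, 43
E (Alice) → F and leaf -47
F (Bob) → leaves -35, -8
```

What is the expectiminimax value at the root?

-35

C (Chance): 1/2·4 + 1/2·-8 = -2
D (Bob): min(-9, 43) = -9
B (Alice): max(-2, -9) = -2
F (Bob): min(-35, -8) = -35
E (Alice): max(-35, -47) = -35
Root (Bob): min(-2, -35) = -35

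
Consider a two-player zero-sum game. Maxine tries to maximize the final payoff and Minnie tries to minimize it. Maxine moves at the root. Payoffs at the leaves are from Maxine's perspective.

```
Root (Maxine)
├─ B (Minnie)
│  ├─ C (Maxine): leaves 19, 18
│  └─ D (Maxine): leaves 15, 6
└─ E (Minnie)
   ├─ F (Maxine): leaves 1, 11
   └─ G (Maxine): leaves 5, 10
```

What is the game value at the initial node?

C (Maxine): max(19, 18) = 19
D (Maxine): max(15, 6) = 15
B (Minnie): min(19, 15) = 15
F (Maxine): max(1, 11) = 11
G (Maxine): max(5, 10) = 10
E (Minnie): min(11, 10) = 10
Root (Maxine): max(15, 10) = 15

15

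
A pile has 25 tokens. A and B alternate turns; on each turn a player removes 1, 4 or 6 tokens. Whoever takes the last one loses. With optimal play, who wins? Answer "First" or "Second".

First

Compute winning (W) and losing (L) positions by backward induction:
i:   0  1  2  3  4  5  6  7  8  9 10 11 12 13 14 15 16 17 18 19 20 21 22 23 24 25
     W  L  W  L  W  W  L  W  L  W  W  L  W  L  W  W  L  W  L  W  W  L  W  L  W  W
Position 25 is W, so the first player wins.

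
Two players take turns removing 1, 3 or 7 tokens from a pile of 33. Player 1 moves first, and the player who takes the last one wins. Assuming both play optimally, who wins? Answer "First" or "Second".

First

W/L table (W = player to move can force a win):
i:   0  1  2  3  4  5  6  7  8  9 10 11 12 13 14 15 16 17 18 19 20 21 22 23 24 25 26 27 28 29 30 31 32 33
     L  W  L  W  L  W  L  W  L  W  L  W  L  W  L  W  L  W  L  W  L  W  L  W  L  W  L  W  L  W  L  W  L  W
Position 33 is W, so the first player wins.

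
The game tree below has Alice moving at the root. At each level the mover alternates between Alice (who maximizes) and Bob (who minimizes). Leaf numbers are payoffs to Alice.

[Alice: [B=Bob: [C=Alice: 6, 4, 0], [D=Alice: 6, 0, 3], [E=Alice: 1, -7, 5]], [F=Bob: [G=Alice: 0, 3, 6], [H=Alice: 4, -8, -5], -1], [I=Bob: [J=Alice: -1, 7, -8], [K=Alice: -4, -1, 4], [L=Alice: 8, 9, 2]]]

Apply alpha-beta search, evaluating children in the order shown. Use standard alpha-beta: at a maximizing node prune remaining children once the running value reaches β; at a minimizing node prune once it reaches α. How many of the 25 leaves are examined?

C [α=-∞,β=+∞]: v=6
D [α=-∞,β=6]: v=6 after child 1 ≥ β → β-cutoff, skip 2
E [α=-∞,β=6]: v=5
B [α=-∞,β=+∞]: v=5
G [α=5,β=+∞]: v=6
H [α=5,β=6]: v=4
F [α=5,β=+∞]: v=4 after child 2 ≤ α → α-cutoff, skip 1
J [α=5,β=+∞]: v=7
K [α=5,β=7]: v=4
I [α=5,β=+∞]: v=4 after child 2 ≤ α → α-cutoff, skip 1
Root [α=-∞,β=+∞]: v=5
Leaves evaluated: 19 of 25.

19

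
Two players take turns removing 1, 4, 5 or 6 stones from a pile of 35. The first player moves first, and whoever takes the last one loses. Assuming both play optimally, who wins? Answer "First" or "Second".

W/L table (W = player to move can force a win):
i:   0  1  2  3  4  5  6  7  8  9 10 11 12 13 14 15 16 17 18 19 20 21 22 23 24 25 26 27 28 29 30 31 32 33 34 35
     W  L  W  L  W  W  W  W  W  W  L  W  L  W  W  W  W  W  W  L  W  L  W  W  W  W  W  W  L  W  L  W  W  W  W  W
Position 35 is W, so the first player wins.

First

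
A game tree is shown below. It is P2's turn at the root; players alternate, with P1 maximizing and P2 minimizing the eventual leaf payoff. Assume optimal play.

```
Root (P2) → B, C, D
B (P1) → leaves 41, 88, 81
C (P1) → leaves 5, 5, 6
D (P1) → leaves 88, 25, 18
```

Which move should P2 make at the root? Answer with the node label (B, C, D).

C

B (P1): max(41, 88, 81) = 88
C (P1): max(5, 5, 6) = 6
D (P1): max(88, 25, 18) = 88
Root (P2): min(88, 6, 88) = 6
P2 picks the child with the lowest value: C (value 6).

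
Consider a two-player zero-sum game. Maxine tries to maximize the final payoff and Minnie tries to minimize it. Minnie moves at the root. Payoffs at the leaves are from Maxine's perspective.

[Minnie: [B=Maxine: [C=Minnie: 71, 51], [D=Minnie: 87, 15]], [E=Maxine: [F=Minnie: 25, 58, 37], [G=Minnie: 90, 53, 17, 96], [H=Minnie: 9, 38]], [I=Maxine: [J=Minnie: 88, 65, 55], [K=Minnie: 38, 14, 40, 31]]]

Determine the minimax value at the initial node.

C (Minnie): min(71, 51) = 51
D (Minnie): min(87, 15) = 15
B (Maxine): max(51, 15) = 51
F (Minnie): min(25, 58, 37) = 25
G (Minnie): min(90, 53, 17, 96) = 17
H (Minnie): min(9, 38) = 9
E (Maxine): max(25, 17, 9) = 25
J (Minnie): min(88, 65, 55) = 55
K (Minnie): min(38, 14, 40, 31) = 14
I (Maxine): max(55, 14) = 55
Root (Minnie): min(51, 25, 55) = 25

25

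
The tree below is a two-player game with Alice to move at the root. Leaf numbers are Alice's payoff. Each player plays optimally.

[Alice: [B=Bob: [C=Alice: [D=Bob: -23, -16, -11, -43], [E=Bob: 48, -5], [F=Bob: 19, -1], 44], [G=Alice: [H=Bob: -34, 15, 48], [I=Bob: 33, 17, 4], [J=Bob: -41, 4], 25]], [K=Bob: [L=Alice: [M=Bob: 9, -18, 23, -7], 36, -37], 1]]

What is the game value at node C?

D: min(-23, -16, -11, -43) = -43
E: min(48, -5) = -5
F: min(19, -1) = -1
C: max(-43, -5, -1, 44) = 44

44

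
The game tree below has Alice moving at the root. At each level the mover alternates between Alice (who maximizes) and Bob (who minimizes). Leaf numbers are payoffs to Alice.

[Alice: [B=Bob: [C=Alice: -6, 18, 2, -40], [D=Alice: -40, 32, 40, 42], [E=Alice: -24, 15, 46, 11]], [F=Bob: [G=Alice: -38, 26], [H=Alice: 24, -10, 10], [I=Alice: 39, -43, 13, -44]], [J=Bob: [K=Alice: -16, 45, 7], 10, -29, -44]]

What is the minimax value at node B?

C: max(-6, 18, 2, -40) = 18
D: max(-40, 32, 40, 42) = 42
E: max(-24, 15, 46, 11) = 46
B: min(18, 42, 46) = 18

18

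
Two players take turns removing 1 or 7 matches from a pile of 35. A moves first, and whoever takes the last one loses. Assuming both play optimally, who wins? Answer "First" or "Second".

Positions where the player to move wins (W) vs loses (L):
i:   0  1  2  3  4  5  6  7  8  9 10 11 12 13 14 15 16 17 18 19 20 21 22 23 24 25 26 27 28 29 30 31 32 33 34 35
     W  L  W  L  W  L  W  L  W  L  W  L  W  L  W  L  W  L  W  L  W  L  W  L  W  L  W  L  W  L  W  L  W  L  W  L
Position 35 is L, so the second player wins.

Second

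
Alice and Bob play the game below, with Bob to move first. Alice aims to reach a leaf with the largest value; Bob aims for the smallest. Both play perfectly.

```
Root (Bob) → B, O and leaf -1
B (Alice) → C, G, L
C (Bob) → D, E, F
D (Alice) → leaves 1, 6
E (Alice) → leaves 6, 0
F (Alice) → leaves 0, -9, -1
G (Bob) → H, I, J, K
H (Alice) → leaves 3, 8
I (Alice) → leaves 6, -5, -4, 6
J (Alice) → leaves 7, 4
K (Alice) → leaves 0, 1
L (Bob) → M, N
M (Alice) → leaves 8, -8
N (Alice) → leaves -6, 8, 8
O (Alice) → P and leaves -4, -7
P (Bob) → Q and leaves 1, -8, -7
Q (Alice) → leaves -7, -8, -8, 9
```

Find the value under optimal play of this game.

-4

D (Alice): max(1, 6) = 6
E (Alice): max(6, 0) = 6
F (Alice): max(0, -9, -1) = 0
C (Bob): min(6, 6, 0) = 0
H (Alice): max(3, 8) = 8
I (Alice): max(6, -5, -4, 6) = 6
J (Alice): max(7, 4) = 7
K (Alice): max(0, 1) = 1
G (Bob): min(8, 6, 7, 1) = 1
M (Alice): max(8, -8) = 8
N (Alice): max(-6, 8, 8) = 8
L (Bob): min(8, 8) = 8
B (Alice): max(0, 1, 8) = 8
Q (Alice): max(-7, -8, -8, 9) = 9
P (Bob): min(9, 1, -8, -7) = -8
O (Alice): max(-8, -4, -7) = -4
Root (Bob): min(8, -4, -1) = -4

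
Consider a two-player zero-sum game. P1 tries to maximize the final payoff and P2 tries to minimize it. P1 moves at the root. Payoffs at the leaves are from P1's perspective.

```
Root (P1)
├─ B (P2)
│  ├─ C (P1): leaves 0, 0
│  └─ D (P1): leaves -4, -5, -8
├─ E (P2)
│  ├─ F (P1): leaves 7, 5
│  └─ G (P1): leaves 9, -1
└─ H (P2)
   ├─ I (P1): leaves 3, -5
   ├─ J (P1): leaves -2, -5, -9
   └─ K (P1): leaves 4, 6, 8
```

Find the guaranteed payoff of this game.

C (P1): max(0, 0) = 0
D (P1): max(-4, -5, -8) = -4
B (P2): min(0, -4) = -4
F (P1): max(7, 5) = 7
G (P1): max(9, -1) = 9
E (P2): min(7, 9) = 7
I (P1): max(3, -5) = 3
J (P1): max(-2, -5, -9) = -2
K (P1): max(4, 6, 8) = 8
H (P2): min(3, -2, 8) = -2
Root (P1): max(-4, 7, -2) = 7

7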